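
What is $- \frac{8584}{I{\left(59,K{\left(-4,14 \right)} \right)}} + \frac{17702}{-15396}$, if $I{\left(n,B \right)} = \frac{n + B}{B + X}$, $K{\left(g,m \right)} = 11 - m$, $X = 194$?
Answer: $- \frac{1577713171}{53886} \approx -29279.0$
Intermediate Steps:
$I{\left(n,B \right)} = \frac{B + n}{194 + B}$ ($I{\left(n,B \right)} = \frac{n + B}{B + 194} = \frac{B + n}{194 + B}$)
$- \frac{8584}{I{\left(59,K{\left(-4,14 \right)} \right)}} + \frac{17702}{-15396} = - \frac{8584}{\frac{1}{194 + \left(11 - 14\right)} \left(\left(11 - 14\right) + 59\right)} + \frac{17702}{-15396} = - \frac{8584}{\frac{1}{194 + \left(11 - 14\right)} \left(\left(11 - 14\right) + 59\right)} + 17702 \left(- \frac{1}{15396}\right) = - \frac{8584}{\frac{1}{194 - 3} \left(-3 + 59\right)} - \frac{8851}{7698} = - \frac{8584}{\frac{1}{191} \cdot 56} - \frac{8851}{7698} = - \frac{8584}{\frac{56}{191}} - \frac{8851}{7698} = \left(-8584\right) \frac{191}{56} - \frac{8851}{7698} = - \frac{204943}{7} - \frac{8851}{7698} = - \frac{1577713171}{53886}$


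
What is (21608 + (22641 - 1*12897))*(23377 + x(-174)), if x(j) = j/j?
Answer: 732947056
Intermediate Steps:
x(j) = 1
(21608 + (22641 - 1*12897))*(23377 + x(-174)) = (21608 + (22641 - 1*12897))*(23377 + 1) = (21608 + (22641 - 12897))*23378 = (21608 + 9744)*23378 = 31352*23378 = 732947056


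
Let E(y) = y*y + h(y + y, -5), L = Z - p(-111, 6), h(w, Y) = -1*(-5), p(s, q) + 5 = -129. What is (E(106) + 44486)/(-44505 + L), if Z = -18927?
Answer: -55727/63298 ≈ -0.88039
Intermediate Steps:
p(s, q) = -134 (p(s, q) = -5 - 129 = -134)
h(w, Y) = 5
L = -18793 (L = -18927 - 1*(-134) = -18927 + 134 = -18793)
E(y) = 5 + y**2 (E(y) = y*y + 5 = y**2 + 5 = 5 + y**2)
(E(106) + 44486)/(-44505 + L) = ((5 + 106**2) + 44486)/(-44505 - 18793) = ((5 + 11236) + 44486)/(-63298) = (11241 + 44486)*(-1/63298) = 55727*(-1/63298) = -55727/63298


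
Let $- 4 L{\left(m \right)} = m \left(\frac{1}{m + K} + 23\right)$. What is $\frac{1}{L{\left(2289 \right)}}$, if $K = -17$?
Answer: $- \frac{9088}{119616273} \approx -7.5976 \cdot 10^{-5}$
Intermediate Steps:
$L{\left(m \right)} = - \frac{m \left(23 + \frac{1}{-17 + m}\right)}{4}$ ($L{\left(m \right)} = - \frac{m \left(\frac{1}{m - 17} + 23\right)}{4} = - \frac{m \left(\frac{1}{-17 + m} + 23\right)}{4} = - \frac{m \left(23 + \frac{1}{-17 + m}\right)}{4}$)
$\frac{1}{L{\left(2289 \right)}} = \frac{1}{\frac{1}{4} \cdot 2289 \frac{1}{-17 + 2289} \left(390 - 52647\right)} = \frac{1}{\frac{1}{4} \cdot 2289 \cdot \frac{1}{2272} \left(390 - 52647\right)} = \frac{1}{\frac{1}{4} \cdot 2289 \cdot \frac{1}{2272} \left(-52257\right)} = \frac{1}{- \frac{119616273}{9088}} = - \frac{9088}{119616273}$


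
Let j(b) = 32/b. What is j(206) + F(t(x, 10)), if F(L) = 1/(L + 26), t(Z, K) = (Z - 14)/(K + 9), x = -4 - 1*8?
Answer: 9445/48204 ≈ 0.19594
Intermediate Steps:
x = -12 (x = -4 - 8 = -12)
t(Z, K) = (-14 + Z)/(9 + K)
F(L) = 1/(26 + L)
j(206) + F(t(x, 10)) = 32/206 + 1/(26 + (-14 - 12)/(9 + 10)) = 32*(1/206) + 1/(26 - 26/19) = 16/103 + 1/(26 + (1/19)*(-26)) = 16/103 + 1/(26 - 26/19) = 16/103 + 1/(468/19) = 16/103 + 19/468 = 9445/48204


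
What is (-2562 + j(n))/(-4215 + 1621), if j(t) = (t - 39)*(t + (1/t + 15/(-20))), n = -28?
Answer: 8867/36316 ≈ 0.24416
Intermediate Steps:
j(t) = (-39 + t)*(-¾ + t + 1/t) (j(t) = (-39 + t)*(t + (1/t + 15*(-1/20))) = (-39 + t)*(t + (1/t - ¾)) = (-39 + t)*(t + (-¾ + 1/t)) = (-39 + t)*(-¾ + t + 1/t))
(-2562 + j(n))/(-4215 + 1621) = (-2562 + (121/4 + (-28)² - 39/(-28) - 159/4*(-28)))/(-4215 + 1621) = (-2562 + (121/4 + 784 - 39*(-1/28) + 1113))/(-2594) = (-2562 + (121/4 + 784 + 39/28 + 1113))*(-1/2594) = (-2562 + 27001/14)*(-1/2594) = -8867/14*(-1/2594) = 8867/36316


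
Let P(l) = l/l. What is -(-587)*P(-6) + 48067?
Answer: 48654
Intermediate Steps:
P(l) = 1
-(-587)*P(-6) + 48067 = -(-587) + 48067 = -1*(-587) + 48067 = 587 + 48067 = 48654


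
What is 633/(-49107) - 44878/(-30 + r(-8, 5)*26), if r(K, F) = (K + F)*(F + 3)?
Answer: 367234994/5352663 ≈ 68.608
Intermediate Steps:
r(K, F) = (3 + F)*(F + K) (r(K, F) = (F + K)*(3 + F) = (3 + F)*(F + K))
633/(-49107) - 44878/(-30 + r(-8, 5)*26) = 633/(-49107) - 44878/(-30 + (5² + 3*5 + 3*(-8) + 5*(-8))*26) = 633*(-1/49107) - 44878/(-30 + (25 + 15 - 24 - 40)*26) = -211/16369 - 44878/(-30 - 24*26) = -211/16369 - 44878/(-30 - 624) = -211/16369 - 44878/(-654) = -211/16369 - 44878*(-1/654) = -211/16369 + 22439/327 = 367234994/5352663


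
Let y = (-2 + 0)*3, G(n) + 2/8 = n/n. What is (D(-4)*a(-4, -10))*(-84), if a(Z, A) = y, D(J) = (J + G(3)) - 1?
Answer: -2142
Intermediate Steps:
G(n) = 3/4 (G(n) = -1/4 + n/n = -1/4 + 1 = 3/4)
D(J) = -1/4 + J (D(J) = (J + 3/4) - 1 = (3/4 + J) - 1 = -1/4 + J)
y = -6 (y = -2*3 = -6)
a(Z, A) = -6
(D(-4)*a(-4, -10))*(-84) = ((-1/4 - 4)*(-6))*(-84) = -17/4*(-6)*(-84) = (51/2)*(-84) = -2142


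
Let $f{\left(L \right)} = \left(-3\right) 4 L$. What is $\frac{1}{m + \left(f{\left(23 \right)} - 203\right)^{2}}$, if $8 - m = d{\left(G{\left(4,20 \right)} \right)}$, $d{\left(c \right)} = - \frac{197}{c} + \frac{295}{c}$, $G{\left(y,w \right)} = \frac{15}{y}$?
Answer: $\frac{15}{3441343} \approx 4.3588 \cdot 10^{-6}$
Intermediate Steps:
$f{\left(L \right)} = - 12 L$
$d{\left(c \right)} = \frac{98}{c}$
$m = - \frac{272}{15}$ ($m = 8 - \frac{98}{15 \cdot \frac{1}{4}} = 8 - \frac{98}{\frac{15}{4}} = 8 - 98 \cdot \frac{4}{15} = 8 - \frac{392}{15} = - \frac{272}{15} \approx -18.133$)
$\frac{1}{m + \left(f{\left(23 \right)} - 203\right)^{2}} = \frac{1}{- \frac{272}{15} + \left(\left(-12\right) 23 - 203\right)^{2}} = \frac{1}{- \frac{272}{15} + \left(-276 - 203\right)^{2}} = \frac{1}{- \frac{272}{15} + \left(-479\right)^{2}} = \frac{1}{- \frac{272}{15} + 229441} = \frac{1}{\frac{3441343}{15}} = \frac{15}{3441343}$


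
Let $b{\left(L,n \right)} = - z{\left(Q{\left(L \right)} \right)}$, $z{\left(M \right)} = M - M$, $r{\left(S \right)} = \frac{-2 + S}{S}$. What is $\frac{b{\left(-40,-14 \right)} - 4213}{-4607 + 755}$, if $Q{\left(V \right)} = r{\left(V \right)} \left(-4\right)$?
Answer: $\frac{4213}{3852} \approx 1.0937$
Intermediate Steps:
$r{\left(S \right)} = \frac{-2 + S}{S}$
$Q{\left(V \right)} = - \frac{4 \left(-2 + V\right)}{V}$ ($Q{\left(V \right)} = \frac{-2 + V}{V} \left(-4\right) = - \frac{4 \left(-2 + V\right)}{V}$)
$z{\left(M \right)} = 0$
$b{\left(L,n \right)} = 0$ ($b{\left(L,n \right)} = \left(-1\right) 0 = 0$)
$\frac{b{\left(-40,-14 \right)} - 4213}{-4607 + 755} = \frac{0 - 4213}{-4607 + 755} = - \frac{4213}{-3852} = \left(-4213\right) \left(- \frac{1}{3852}\right) = \frac{4213}{3852}$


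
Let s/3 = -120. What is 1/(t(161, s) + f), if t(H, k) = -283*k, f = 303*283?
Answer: 1/187629 ≈ 5.3297e-6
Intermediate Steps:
s = -360 (s = 3*(-120) = -360)
f = 85749
1/(t(161, s) + f) = 1/(-283*(-360) + 85749) = 1/(101880 + 85749) = 1/187629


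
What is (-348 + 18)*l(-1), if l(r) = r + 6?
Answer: -1650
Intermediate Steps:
l(r) = 6 + r
(-348 + 18)*l(-1) = (-348 + 18)*(6 - 1) = -330*5 = -1650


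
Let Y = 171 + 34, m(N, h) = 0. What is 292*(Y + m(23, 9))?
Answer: 59860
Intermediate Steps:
Y = 205
292*(Y + m(23, 9)) = 292*(205 + 0) = 292*205 = 59860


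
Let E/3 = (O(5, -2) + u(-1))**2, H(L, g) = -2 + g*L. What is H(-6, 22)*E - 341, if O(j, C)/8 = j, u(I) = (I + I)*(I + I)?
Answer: -778613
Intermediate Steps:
u(I) = 4*I**2 (u(I) = (2*I)*(2*I) = 4*I**2)
O(j, C) = 8*j
H(L, g) = -2 + L*g
E = 5808 (E = 3*(8*5 + 4*(-1)**2)**2 = 3*(40 + 4*1)**2 = 3*(40 + 4)**2 = 3*44**2 = 3*1936 = 5808)
H(-6, 22)*E - 341 = (-2 - 6*22)*5808 - 341 = (-2 - 132)*5808 - 341 = -134*5808 - 341 = -778272 - 341 = -778613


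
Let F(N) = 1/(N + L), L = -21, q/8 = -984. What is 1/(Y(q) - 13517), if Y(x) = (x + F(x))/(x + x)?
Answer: -124267392/1679660203967 ≈ -7.3984e-5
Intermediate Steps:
q = -7872 (q = 8*(-984) = -7872)
F(N) = 1/(-21 + N) (F(N) = 1/(N - 21) = 1/(-21 + N))
Y(x) = (x + 1/(-21 + x))/(2*x) (Y(x) = (x + 1/(-21 + x))/(x + x) = (x + 1/(-21 + x))/((2*x)) = (x + 1/(-21 + x))*(1/(2*x)) = (x + 1/(-21 + x))/(2*x))
1/(Y(q) - 13517) = 1/((½)*(1 - 7872*(-21 - 7872))/(-7872*(-21 - 7872)) - 13517) = 1/((½)*(-1/7872)*(1 - 7872*(-7893))/(-7893) - 13517) = 1/((½)*(-1/7872)*(-1/7893)*(1 + 62133696) - 13517) = 1/((½)*(-1/7872)*(-1/7893)*62133697 - 13517) = 1/(62133697/124267392 - 13517) = 1/(-1679660203967/124267392) = -124267392/1679660203967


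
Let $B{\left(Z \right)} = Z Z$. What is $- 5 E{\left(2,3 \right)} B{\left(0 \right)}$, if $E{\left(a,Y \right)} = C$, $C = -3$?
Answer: $0$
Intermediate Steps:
$E{\left(a,Y \right)} = -3$
$B{\left(Z \right)} = Z^{2}$
$- 5 E{\left(2,3 \right)} B{\left(0 \right)} = \left(-5\right) \left(-3\right) 0^{2} = 15 \cdot 0 = 0$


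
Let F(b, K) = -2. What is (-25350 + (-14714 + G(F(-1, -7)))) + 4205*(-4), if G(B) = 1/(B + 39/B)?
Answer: -2446014/43 ≈ -56884.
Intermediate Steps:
(-25350 + (-14714 + G(F(-1, -7)))) + 4205*(-4) = (-25350 + (-14714 - 2/(39 + (-2)**2))) + 4205*(-4) = (-25350 + (-14714 - 2/(39 + 4))) - 16820 = (-25350 + (-14714 - 2/43)) - 16820 = (-25350 - 632704/43) - 16820 = -1722754/43 - 16820 = -2446014/43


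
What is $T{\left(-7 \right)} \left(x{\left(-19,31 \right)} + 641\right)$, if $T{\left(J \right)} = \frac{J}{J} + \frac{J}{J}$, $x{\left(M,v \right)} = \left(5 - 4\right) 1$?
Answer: $1284$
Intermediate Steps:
$x{\left(M,v \right)} = 1$ ($x{\left(M,v \right)} = 1 \cdot 1 = 1$)
$T{\left(J \right)} = 2$ ($T{\left(J \right)} = 1 + 1 = 2$)
$T{\left(-7 \right)} \left(x{\left(-19,31 \right)} + 641\right) = 2 \left(1 + 641\right) = 2 \cdot 642 = 1284$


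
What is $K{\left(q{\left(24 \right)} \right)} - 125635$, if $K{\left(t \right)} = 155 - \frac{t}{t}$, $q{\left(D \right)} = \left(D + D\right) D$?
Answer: $-125481$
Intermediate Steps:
$q{\left(D \right)} = 2 D^{2}$ ($q{\left(D \right)} = 2 D D = 2 D^{2}$)
$K{\left(t \right)} = 154$ ($K{\left(t \right)} = 155 - 1 = 154$)
$K{\left(q{\left(24 \right)} \right)} - 125635 = 154 - 125635 = -125481$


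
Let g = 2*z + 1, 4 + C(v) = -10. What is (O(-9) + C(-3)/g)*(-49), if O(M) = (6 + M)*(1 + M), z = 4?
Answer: -9898/9 ≈ -1099.8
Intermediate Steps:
C(v) = -14 (C(v) = -4 - 10 = -14)
O(M) = (1 + M)*(6 + M)
g = 9 (g = 2*4 + 1 = 8 + 1 = 9)
(O(-9) + C(-3)/g)*(-49) = ((6 + (-9)² + 7*(-9)) - 14/9)*(-49) = ((6 + 81 - 63) - 14*⅑)*(-49) = (24 - 14/9)*(-49) = (202/9)*(-49) = -9898/9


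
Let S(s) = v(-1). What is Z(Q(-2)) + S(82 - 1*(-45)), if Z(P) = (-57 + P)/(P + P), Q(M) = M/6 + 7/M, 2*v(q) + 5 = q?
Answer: 227/46 ≈ 4.9348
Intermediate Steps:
v(q) = -5/2 + q/2
Q(M) = 7/M + M/6 (Q(M) = M*(1/6) + 7/M = M/6 + 7/M = 7/M + M/6)
S(s) = -3 (S(s) = -5/2 + (1/2)*(-1) = -5/2 - 1/2 = -3)
Z(P) = (-57 + P)/(2*P) (Z(P) = (-57 + P)/((2*P)) = (-57 + P)*(1/(2*P)) = (-57 + P)/(2*P))
Z(Q(-2)) + S(82 - 1*(-45)) = (-57 + (7/(-2) + (1/6)*(-2)))/(2*(7/(-2) + (1/6)*(-2))) - 3 = (-57 + (7*(-1/2) - 1/3))/(2*(7*(-1/2) - 1/3)) - 3 = (-57 + (-7/2 - 1/3))/(2*(-7/2 - 1/3)) - 3 = (-57 - 23/6)/(2*(-23/6)) - 3 = (1/2)*(-6/23)*(-365/6) - 3 = 365/46 - 3 = 227/46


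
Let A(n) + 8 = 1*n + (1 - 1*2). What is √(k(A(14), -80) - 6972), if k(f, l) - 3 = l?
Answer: I*√7049 ≈ 83.958*I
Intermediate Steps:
A(n) = -9 + n (A(n) = -8 + (1*n + (1 - 1*2)) = -8 + (n + (1 - 2)) = -8 + (n - 1) = -8 + (-1 + n) = -9 + n)
k(f, l) = 3 + l
√(k(A(14), -80) - 6972) = √((3 - 80) - 6972) = √(-77 - 6972) = √(-7049) = I*√7049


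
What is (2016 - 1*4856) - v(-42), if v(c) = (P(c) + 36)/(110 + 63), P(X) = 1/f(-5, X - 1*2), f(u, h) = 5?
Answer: -2456781/865 ≈ -2840.2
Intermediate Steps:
P(X) = 1/5
v(c) = 181/865 (v(c) = (1/5 + 36)/(110 + 63) = (181/5)/173 = (181/5)*(1/173) = 181/865)
(2016 - 1*4856) - v(-42) = (2016 - 1*4856) - 1*181/865 = (2016 - 4856) - 181/865 = -2840 - 181/865 = -2456781/865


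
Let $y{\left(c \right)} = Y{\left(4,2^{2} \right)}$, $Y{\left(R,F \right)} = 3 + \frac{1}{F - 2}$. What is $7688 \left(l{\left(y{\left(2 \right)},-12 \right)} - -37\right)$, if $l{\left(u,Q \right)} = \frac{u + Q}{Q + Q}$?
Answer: $\frac{1723073}{6} \approx 2.8718 \cdot 10^{5}$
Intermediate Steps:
$Y{\left(R,F \right)} = 3 + \frac{1}{-2 + F}$
$y{\left(c \right)} = \frac{7}{2}$ ($y{\left(c \right)} = \frac{-5 + 3 \cdot 2^{2}}{-2 + 2^{2}} = \frac{-5 + 3 \cdot 4}{-2 + 4} = \frac{-5 + 12}{2} = \frac{1}{2} \cdot 7 = \frac{7}{2}$)
$l{\left(u,Q \right)} = \frac{Q + u}{2 Q}$
$7688 \left(l{\left(y{\left(2 \right)},-12 \right)} - -37\right) = 7688 \left(\frac{-12 + \frac{7}{2}}{2 \left(-12\right)} - -37\right) = 7688 \left(\frac{1}{2} \left(- \frac{1}{12}\right) \left(- \frac{17}{2}\right) + 37\right) = 7688 \left(\frac{17}{48} + 37\right) = 7688 \cdot \frac{1793}{48} = \frac{1723073}{6}$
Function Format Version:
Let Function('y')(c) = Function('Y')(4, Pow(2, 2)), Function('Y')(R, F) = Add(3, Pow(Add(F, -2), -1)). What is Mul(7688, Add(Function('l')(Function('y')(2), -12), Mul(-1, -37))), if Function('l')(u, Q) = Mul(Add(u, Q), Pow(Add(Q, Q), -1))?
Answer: Rational(1723073, 6) ≈ 2.8718e+5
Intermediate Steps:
Function('Y')(R, F) = Add(3, Pow(Add(-2, F), -1))
Function('y')(c) = Rational(7, 2) (Function('y')(c) = Mul(Pow(Add(-2, Pow(2, 2)), -1), Add(-5, Mul(3, Pow(2, 2)))) = Mul(Pow(Add(-2, 4), -1), Add(-5, Mul(3, 4))) = Mul(Pow(2, -1), Add(-5, 12)) = Mul(Rational(1, 2), 7) = Rational(7, 2))
Function('l')(u, Q) = Mul(Rational(1, 2), Pow(Q, -1), Add(Q, u)) (Function('l')(u, Q) = Mul(Add(Q, u), Pow(Mul(2, Q), -1)) = Mul(Add(Q, u), Mul(Rational(1, 2), Pow(Q, -1))) = Mul(Rational(1, 2), Pow(Q, -1), Add(Q, u)))
Mul(7688, Add(Function('l')(Function('y')(2), -12), Mul(-1, -37))) = Mul(7688, Add(Mul(Rational(1, 2), Pow(-12, -1), Add(-12, Rational(7, 2))), Mul(-1, -37))) = Mul(7688, Add(Mul(Rational(1, 2), Rational(-1, 12), Rational(-17, 2)), 37)) = Mul(7688, Add(Rational(17, 48), 37)) = Mul(7688, Rational(1793, 48)) = Rational(1723073, 6)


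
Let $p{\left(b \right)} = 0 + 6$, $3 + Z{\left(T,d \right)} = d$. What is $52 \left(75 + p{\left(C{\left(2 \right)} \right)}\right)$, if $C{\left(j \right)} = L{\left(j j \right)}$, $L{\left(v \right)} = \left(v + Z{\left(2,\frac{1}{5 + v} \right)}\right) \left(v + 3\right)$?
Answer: $4212$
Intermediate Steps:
$Z{\left(T,d \right)} = -3 + d$
$L{\left(v \right)} = \left(3 + v\right) \left(-3 + v + \frac{1}{5 + v}\right)$ ($L{\left(v \right)} = \left(v - \left(3 - \frac{1}{5 + v}\right)\right) \left(v + 3\right) = \left(-3 + v + \frac{1}{5 + v}\right) \left(3 + v\right) = \left(3 + v\right) \left(-3 + v + \frac{1}{5 + v}\right)$)
$C{\left(j \right)} = \frac{-42 + j^{6} - 8 j^{2} + 5 j^{4}}{5 + j^{2}}$ ($C{\left(j \right)} = \frac{-42 + \left(j j\right)^{3} - 8 j j + 5 \left(j j\right)^{2}}{5 + j j} = \frac{-42 + \left(j^{2}\right)^{3} - 8 j^{2} + 5 \left(j^{2}\right)^{2}}{5 + j^{2}} = \frac{-42 + j^{6} - 8 j^{2} + 5 j^{4}}{5 + j^{2}}$)
$p{\left(b \right)} = 6$
$52 \left(75 + p{\left(C{\left(2 \right)} \right)}\right) = 52 \left(75 + 6\right) = 52 \cdot 81 = 4212$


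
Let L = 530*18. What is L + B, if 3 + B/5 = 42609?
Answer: 222570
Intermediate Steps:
B = 213030 (B = -15 + 5*42609 = -15 + 213045 = 213030)
L = 9540
L + B = 9540 + 213030 = 222570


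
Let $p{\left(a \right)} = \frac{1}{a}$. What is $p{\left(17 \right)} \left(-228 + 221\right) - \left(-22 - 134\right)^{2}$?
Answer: $- \frac{413719}{17} \approx -24336.0$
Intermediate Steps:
$p{\left(17 \right)} \left(-228 + 221\right) - \left(-22 - 134\right)^{2} = \frac{-228 + 221}{17} - \left(-22 - 134\right)^{2} = \frac{1}{17} \left(-7\right) - \left(-156\right)^{2} = - \frac{7}{17} - 24336 = - \frac{413719}{17}$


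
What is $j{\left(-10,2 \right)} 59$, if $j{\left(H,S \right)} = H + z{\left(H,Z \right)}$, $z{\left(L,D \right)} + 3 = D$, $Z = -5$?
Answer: $-1062$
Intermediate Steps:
$z{\left(L,D \right)} = -3 + D$
$j{\left(H,S \right)} = -8 + H$ ($j{\left(H,S \right)} = H - 8 = -8 + H$)
$j{\left(-10,2 \right)} 59 = \left(-8 - 10\right) 59 = \left(-18\right) 59 = -1062$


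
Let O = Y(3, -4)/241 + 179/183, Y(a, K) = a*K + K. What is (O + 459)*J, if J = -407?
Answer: -8255379616/44103 ≈ -1.8718e+5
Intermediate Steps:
Y(a, K) = K + K*a (Y(a, K) = K*a + K = K + K*a)
O = 40211/44103 (O = -4*(1 + 3)/241 + 179/183 = -4*4*(1/241) + 179*(1/183) = -16*1/241 + 179/183 = -16/241 + 179/183 = 40211/44103 ≈ 0.91175)
(O + 459)*J = (40211/44103 + 459)*(-407) = (20283488/44103)*(-407) = -8255379616/44103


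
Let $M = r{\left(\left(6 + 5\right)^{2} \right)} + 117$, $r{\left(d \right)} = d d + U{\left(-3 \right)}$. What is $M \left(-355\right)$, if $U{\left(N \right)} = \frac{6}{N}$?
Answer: $-5238380$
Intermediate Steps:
$r{\left(d \right)} = -2 + d^{2}$ ($r{\left(d \right)} = d d + \frac{6}{-3} = d^{2} + 6 \left(- \frac{1}{3}\right) = d^{2} - 2 = -2 + d^{2}$)
$M = 14756$ ($M = \left(-2 + \left(\left(6 + 5\right)^{2}\right)^{2}\right) + 117 = \left(-2 + \left(11^{2}\right)^{2}\right) + 117 = \left(-2 + 121^{2}\right) + 117 = \left(-2 + 14641\right) + 117 = 14639 + 117 = 14756$)
$M \left(-355\right) = 14756 \left(-355\right) = -5238380$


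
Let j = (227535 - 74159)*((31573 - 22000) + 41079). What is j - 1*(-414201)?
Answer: 7769215353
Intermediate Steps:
j = 7768801152 (j = 153376*(9573 + 41079) = 153376*50652 = 7768801152)
j - 1*(-414201) = 7768801152 - 1*(-414201) = 7768801152 + 414201 = 7769215353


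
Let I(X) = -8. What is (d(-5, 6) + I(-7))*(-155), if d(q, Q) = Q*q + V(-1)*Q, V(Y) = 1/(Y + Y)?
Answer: 6355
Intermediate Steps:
V(Y) = 1/(2*Y)
d(q, Q) = -Q/2 + Q*q (d(q, Q) = Q*q + ((½)/(-1))*Q = Q*q + ((½)*(-1))*Q = Q*q - Q/2 = -Q/2 + Q*q)
(d(-5, 6) + I(-7))*(-155) = (6*(-½ - 5) - 8)*(-155) = (6*(-11/2) - 8)*(-155) = (-33 - 8)*(-155) = -41*(-155) = 6355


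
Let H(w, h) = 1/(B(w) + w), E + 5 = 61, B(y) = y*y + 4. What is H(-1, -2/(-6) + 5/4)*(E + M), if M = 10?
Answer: 33/2 ≈ 16.500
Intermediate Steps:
B(y) = 4 + y² (B(y) = y² + 4 = 4 + y²)
E = 56 (E = -5 + 61 = 56)
H(w, h) = 1/(4 + w + w²) (H(w, h) = 1/((4 + w²) + w) = 1/(4 + w + w²))
H(-1, -2/(-6) + 5/4)*(E + M) = (56 + 10)/(4 - 1 + (-1)²) = 66/(4 - 1 + 1) = 66/4 = (¼)*66 = 33/2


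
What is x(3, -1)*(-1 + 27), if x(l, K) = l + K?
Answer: 52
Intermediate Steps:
x(l, K) = K + l
x(3, -1)*(-1 + 27) = (-1 + 3)*(-1 + 27) = 2*26 = 52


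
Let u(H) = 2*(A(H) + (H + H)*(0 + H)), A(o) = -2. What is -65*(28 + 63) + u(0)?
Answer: -5919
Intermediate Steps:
u(H) = -4 + 4*H**2 (u(H) = 2*(-2 + (H + H)*(0 + H)) = 2*(-2 + (2*H)*H) = 2*(-2 + 2*H**2) = -4 + 4*H**2)
-65*(28 + 63) + u(0) = -65*(28 + 63) + (-4 + 4*0**2) = -65*91 + (-4 + 4*0) = -5915 + (-4 + 0) = -5915 - 4 = -5919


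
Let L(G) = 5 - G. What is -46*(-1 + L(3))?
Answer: -46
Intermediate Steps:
-46*(-1 + L(3)) = -46*(-1 + (5 - 1*3)) = -46*(-1 + (5 - 3)) = -46*(-1 + 2) = -46*1 = -46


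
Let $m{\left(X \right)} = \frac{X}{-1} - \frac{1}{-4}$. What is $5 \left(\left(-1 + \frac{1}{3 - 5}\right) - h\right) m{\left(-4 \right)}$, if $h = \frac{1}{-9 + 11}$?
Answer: $- \frac{85}{2} \approx -42.5$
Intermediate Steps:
$h = \frac{1}{2} \approx 0.5$
$m{\left(X \right)} = \frac{1}{4} - X$ ($m{\left(X \right)} = X \left(-1\right) - - \frac{1}{4} = - X + \frac{1}{4} = \frac{1}{4} - X$)
$5 \left(\left(-1 + \frac{1}{3 - 5}\right) - h\right) m{\left(-4 \right)} = 5 \left(\left(-1 + \frac{1}{3 - 5}\right) - \frac{1}{2}\right) \left(\frac{1}{4} - -4\right) = 5 \left(\left(-1 + \frac{1}{-2}\right) - \frac{1}{2}\right) \left(\frac{1}{4} + 4\right) = 5 \left(\left(-1 - \frac{1}{2}\right) - \frac{1}{2}\right) \frac{17}{4} = 5 \left(- \frac{3}{2} - \frac{1}{2}\right) \frac{17}{4} = 5 \left(-2\right) \frac{17}{4} = \left(-10\right) \frac{17}{4} = - \frac{85}{2}$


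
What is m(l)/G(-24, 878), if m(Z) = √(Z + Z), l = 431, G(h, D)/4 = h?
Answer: -√862/96 ≈ -0.30583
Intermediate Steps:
G(h, D) = 4*h
m(Z) = √2*√Z (m(Z) = √(2*Z) = √2*√Z)
m(l)/G(-24, 878) = (√2*√431)/((4*(-24))) = √862/(-96) = √862*(-1/96) = -√862/96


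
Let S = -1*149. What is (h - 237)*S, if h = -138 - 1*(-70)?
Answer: 45445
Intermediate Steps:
S = -149
h = -68 (h = -138 + 70 = -68)
(h - 237)*S = (-68 - 237)*(-149) = -305*(-149) = 45445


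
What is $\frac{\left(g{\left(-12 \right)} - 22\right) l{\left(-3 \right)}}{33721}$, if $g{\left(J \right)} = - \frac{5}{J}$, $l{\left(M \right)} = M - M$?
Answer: $0$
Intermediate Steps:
$l{\left(M \right)} = 0$
$\frac{\left(g{\left(-12 \right)} - 22\right) l{\left(-3 \right)}}{33721} = \frac{\left(- \frac{5}{-12} - 22\right) 0}{33721} = \left(\left(-5\right) \left(- \frac{1}{12}\right) - 22\right) 0 \cdot \frac{1}{33721} = \left(\frac{5}{12} - 22\right) 0 \cdot \frac{1}{33721} = \left(- \frac{259}{12}\right) 0 \cdot \frac{1}{33721} = 0 \cdot \frac{1}{33721} = 0$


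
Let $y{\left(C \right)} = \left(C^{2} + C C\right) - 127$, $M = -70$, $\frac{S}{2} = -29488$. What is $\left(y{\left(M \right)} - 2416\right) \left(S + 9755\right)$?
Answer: $-357196797$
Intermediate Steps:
$S = -58976$ ($S = 2 \left(-29488\right) = -58976$)
$y{\left(C \right)} = -127 + 2 C^{2}$ ($y{\left(C \right)} = \left(C^{2} + C^{2}\right) - 127 = 2 C^{2} - 127 = -127 + 2 C^{2}$)
$\left(y{\left(M \right)} - 2416\right) \left(S + 9755\right) = \left(\left(-127 + 2 \left(-70\right)^{2}\right) - 2416\right) \left(-58976 + 9755\right) = \left(\left(-127 + 2 \cdot 4900\right) - 2416\right) \left(-49221\right) = \left(\left(-127 + 9800\right) - 2416\right) \left(-49221\right) = \left(9673 - 2416\right) \left(-49221\right) = 7257 \left(-49221\right) = -357196797$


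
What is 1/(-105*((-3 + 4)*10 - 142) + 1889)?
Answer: 1/15749 ≈ 6.3496e-5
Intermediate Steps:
1/(-105*((-3 + 4)*10 - 142) + 1889) = 1/(-105*(1*10 - 142) + 1889) = 1/(-105*(10 - 142) + 1889) = 1/(-105*(-132) + 1889) = 1/(13860 + 1889) = 1/15749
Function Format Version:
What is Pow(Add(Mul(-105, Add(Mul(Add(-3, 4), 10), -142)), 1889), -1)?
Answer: Rational(1, 15749) ≈ 6.3496e-5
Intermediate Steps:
Pow(Add(Mul(-105, Add(Mul(Add(-3, 4), 10), -142)), 1889), -1) = Pow(Add(Mul(-105, Add(Mul(1, 10), -142)), 1889), -1) = Pow(Add(Mul(-105, Add(10, -142)), 1889), -1) = Pow(Add(Mul(-105, -132), 1889), -1) = Pow(Add(13860, 1889), -1) = Pow(15749, -1) = Rational(1, 15749)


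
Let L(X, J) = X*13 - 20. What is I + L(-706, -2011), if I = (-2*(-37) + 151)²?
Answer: 41427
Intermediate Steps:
L(X, J) = -20 + 13*X (L(X, J) = 13*X - 20 = -20 + 13*X)
I = 50625 (I = (74 + 151)² = 225² = 50625)
I + L(-706, -2011) = 50625 + (-20 + 13*(-706)) = 50625 + (-20 - 9178) = 50625 - 9198 = 41427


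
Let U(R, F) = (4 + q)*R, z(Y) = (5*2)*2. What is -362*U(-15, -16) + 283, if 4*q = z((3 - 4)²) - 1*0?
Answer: 49153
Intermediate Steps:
z(Y) = 20 (z(Y) = 10*2 = 20)
q = 5 (q = (20 - 1*0)/4 = (20 + 0)/4 = (¼)*20 = 5)
U(R, F) = 9*R (U(R, F) = (4 + 5)*R = 9*R)
-362*U(-15, -16) + 283 = -3258*(-15) + 283 = -362*(-135) + 283 = 48870 + 283 = 49153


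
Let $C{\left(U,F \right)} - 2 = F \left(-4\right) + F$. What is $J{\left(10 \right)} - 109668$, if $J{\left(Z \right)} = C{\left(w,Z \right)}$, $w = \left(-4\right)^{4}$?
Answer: $-109696$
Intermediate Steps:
$w = 256$
$C{\left(U,F \right)} = 2 - 3 F$ ($C{\left(U,F \right)} = 2 + \left(F \left(-4\right) + F\right) = 2 + \left(- 4 F + F\right) = 2 - 3 F$)
$J{\left(Z \right)} = 2 - 3 Z$
$J{\left(10 \right)} - 109668 = \left(2 - 30\right) - 109668 = -28 - 109668 = -109696$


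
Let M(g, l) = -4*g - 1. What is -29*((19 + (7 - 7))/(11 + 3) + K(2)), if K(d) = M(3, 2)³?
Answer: 891431/14 ≈ 63674.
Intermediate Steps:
M(g, l) = -1 - 4*g
K(d) = -2197 (K(d) = (-1 - 4*3)³ = (-1 - 12)³ = (-13)³ = -2197)
-29*((19 + (7 - 7))/(11 + 3) + K(2)) = -29*((19 + (7 - 7))/(11 + 3) - 2197) = -29*((19 + 0)/14 - 2197) = -29*(19*(1/14) - 2197) = -29*(19/14 - 2197) = -29*(-30739/14) = 891431/14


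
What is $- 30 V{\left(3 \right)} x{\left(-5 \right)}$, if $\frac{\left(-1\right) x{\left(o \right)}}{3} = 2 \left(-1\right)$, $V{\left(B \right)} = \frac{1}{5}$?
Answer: $-36$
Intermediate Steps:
$V{\left(B \right)} = \frac{1}{5}$
$x{\left(o \right)} = 6$ ($x{\left(o \right)} = - 3 \cdot 2 \left(-1\right) = \left(-3\right) \left(-2\right) = 6$)
$- 30 V{\left(3 \right)} x{\left(-5 \right)} = \left(-30\right) \frac{1}{5} \cdot 6 = \left(-6\right) 6 = -36$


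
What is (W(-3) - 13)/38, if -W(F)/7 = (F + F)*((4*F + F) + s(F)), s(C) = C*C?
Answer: -265/38 ≈ -6.9737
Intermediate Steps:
s(C) = C²
W(F) = -14*F*(F² + 5*F) (W(F) = -7*(F + F)*((4*F + F) + F²) = -7*2*F*(5*F + F²) = -7*2*F*(F² + 5*F) = -14*F*(F² + 5*F))
(W(-3) - 13)/38 = (-14*(-3)²*(5 - 3) - 13)/38 = (-14*9*2 - 13)*(1/38) = (-252 - 13)*(1/38) = -265*1/38 = -265/38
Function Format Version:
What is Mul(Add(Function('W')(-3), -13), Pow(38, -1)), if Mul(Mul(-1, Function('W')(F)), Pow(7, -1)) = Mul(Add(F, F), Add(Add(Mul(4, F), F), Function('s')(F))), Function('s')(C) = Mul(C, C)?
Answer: Rational(-265, 38) ≈ -6.9737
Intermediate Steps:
Function('s')(C) = Pow(C, 2)
Function('W')(F) = Mul(-14, F, Add(Pow(F, 2), Mul(5, F))) (Function('W')(F) = Mul(-7, Mul(Add(F, F), Add(Add(Mul(4, F), F), Pow(F, 2)))) = Mul(-7, Mul(Mul(2, F), Add(Mul(5, F), Pow(F, 2)))) = Mul(-7, Mul(Mul(2, F), Add(Pow(F, 2), Mul(5, F)))) = Mul(-7, Mul(2, F, Add(Pow(F, 2), Mul(5, F)))) = Mul(-14, F, Add(Pow(F, 2), Mul(5, F))))
Mul(Add(Function('W')(-3), -13), Pow(38, -1)) = Mul(Add(Mul(-14, Pow(-3, 2), Add(5, -3)), -13), Pow(38, -1)) = Mul(Add(Mul(-14, 9, 2), -13), Rational(1, 38)) = Mul(Add(-252, -13), Rational(1, 38)) = Mul(-265, Rational(1, 38)) = Rational(-265, 38)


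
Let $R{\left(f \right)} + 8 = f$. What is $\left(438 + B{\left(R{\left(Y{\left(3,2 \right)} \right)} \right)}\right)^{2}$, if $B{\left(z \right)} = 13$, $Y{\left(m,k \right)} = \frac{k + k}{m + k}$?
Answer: $203401$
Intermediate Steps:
$Y{\left(m,k \right)} = \frac{2 k}{k + m}$
$R{\left(f \right)} = -8 + f$
$\left(438 + B{\left(R{\left(Y{\left(3,2 \right)} \right)} \right)}\right)^{2} = \left(438 + 13\right)^{2} = 451^{2} = 203401$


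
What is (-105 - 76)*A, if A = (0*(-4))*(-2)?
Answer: 0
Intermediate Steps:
A = 0 (A = 0*(-2) = 0)
(-105 - 76)*A = (-105 - 76)*0 = -181*0 = 0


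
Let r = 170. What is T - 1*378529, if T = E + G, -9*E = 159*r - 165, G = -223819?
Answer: -605333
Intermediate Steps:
E = -2985 (E = -(159*170 - 165)/9 = -(27030 - 165)/9 = -1/9*26865 = -2985)
T = -226804 (T = -2985 - 223819 = -226804)
T - 1*378529 = -226804 - 1*378529 = -226804 - 378529 = -605333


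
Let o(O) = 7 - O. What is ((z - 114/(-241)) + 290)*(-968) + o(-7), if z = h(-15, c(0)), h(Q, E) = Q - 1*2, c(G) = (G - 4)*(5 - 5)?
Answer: -63794602/241 ≈ -2.6471e+5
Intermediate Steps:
c(G) = 0 (c(G) = (-4 + G)*0 = 0)
h(Q, E) = -2 + Q (h(Q, E) = Q - 2 = -2 + Q)
z = -17 (z = -2 - 15 = -17)
((z - 114/(-241)) + 290)*(-968) + o(-7) = ((-17 - 114/(-241)) + 290)*(-968) + (7 - 1*(-7)) = ((-17 - 114*(-1)/241) + 290)*(-968) + (7 + 7) = ((-17 - 1*(-114/241)) + 290)*(-968) + 14 = ((-17 + 114/241) + 290)*(-968) + 14 = (-3983/241 + 290)*(-968) + 14 = (65907/241)*(-968) + 14 = -63797976/241 + 14 = -63794602/241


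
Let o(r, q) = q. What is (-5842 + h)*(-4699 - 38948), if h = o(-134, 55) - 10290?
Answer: 701712819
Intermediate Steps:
h = -10235 (h = 55 - 10290 = -10235)
(-5842 + h)*(-4699 - 38948) = (-5842 - 10235)*(-4699 - 38948) = -16077*(-43647) = 701712819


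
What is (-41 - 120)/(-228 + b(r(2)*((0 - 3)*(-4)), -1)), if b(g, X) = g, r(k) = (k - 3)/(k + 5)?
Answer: 1127/1608 ≈ 0.70087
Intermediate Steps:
r(k) = (-3 + k)/(5 + k)
(-41 - 120)/(-228 + b(r(2)*((0 - 3)*(-4)), -1)) = (-41 - 120)/(-228 + ((-3 + 2)/(5 + 2))*((0 - 3)*(-4))) = -161/(-228 + (-1/7)*(-3*(-4))) = -161/(-228 + ((1/7)*(-1))*12) = -161/(-228 - 1/7*12) = -161/(-228 - 12/7) = -161/(-1608/7) = -161*(-7/1608) = 1127/1608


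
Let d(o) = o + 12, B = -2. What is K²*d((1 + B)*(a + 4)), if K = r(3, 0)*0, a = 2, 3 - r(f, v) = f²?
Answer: 0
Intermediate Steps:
r(f, v) = 3 - f²
d(o) = 12 + o
K = 0 (K = (3 - 1*3²)*0 = (3 - 1*9)*0 = (3 - 9)*0 = -6*0 = 0)
K²*d((1 + B)*(a + 4)) = 0²*(12 + (1 - 2)*(2 + 4)) = 0*(12 - 1*6) = 0*(12 - 6) = 0*6 = 0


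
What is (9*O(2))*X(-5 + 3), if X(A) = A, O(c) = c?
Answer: -36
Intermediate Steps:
(9*O(2))*X(-5 + 3) = (9*2)*(-5 + 3) = 18*(-2) = -36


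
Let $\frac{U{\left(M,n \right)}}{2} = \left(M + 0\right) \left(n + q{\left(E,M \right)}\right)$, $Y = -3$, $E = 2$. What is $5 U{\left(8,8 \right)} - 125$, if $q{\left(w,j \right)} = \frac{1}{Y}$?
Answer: $\frac{1465}{3} \approx 488.33$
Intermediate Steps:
$q{\left(w,j \right)} = - \frac{1}{3}$ ($q{\left(w,j \right)} = \frac{1}{-3} = - \frac{1}{3}$)
$U{\left(M,n \right)} = 2 M \left(- \frac{1}{3} + n\right)$ ($U{\left(M,n \right)} = 2 \left(M + 0\right) \left(n - \frac{1}{3}\right) = 2 M \left(- \frac{1}{3} + n\right)$)
$5 U{\left(8,8 \right)} - 125 = 5 \cdot \frac{2}{3} \cdot 8 \left(-1 + 3 \cdot 8\right) - 125 = 5 \cdot \frac{2}{3} \cdot 8 \left(-1 + 24\right) - 125 = 5 \cdot \frac{2}{3} \cdot 8 \cdot 23 - 125 = 5 \cdot \frac{368}{3} - 125 = \frac{1840}{3} - 125 = \frac{1465}{3}$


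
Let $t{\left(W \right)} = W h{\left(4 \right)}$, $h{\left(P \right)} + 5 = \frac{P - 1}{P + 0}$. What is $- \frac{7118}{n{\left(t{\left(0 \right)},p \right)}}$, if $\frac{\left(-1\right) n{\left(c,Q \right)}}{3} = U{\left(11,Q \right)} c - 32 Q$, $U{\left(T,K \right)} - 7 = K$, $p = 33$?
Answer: $- \frac{3559}{1584} \approx -2.2468$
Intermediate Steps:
$U{\left(T,K \right)} = 7 + K$
$h{\left(P \right)} = -5 + \frac{-1 + P}{P}$ ($h{\left(P \right)} = -5 + \frac{P - 1}{P + 0} = -5 + \frac{-1 + P}{P}$)
$t{\left(W \right)} = - \frac{17 W}{4}$ ($t{\left(W \right)} = W \left(-4 - \frac{1}{4}\right) = W \left(- \frac{17}{4}\right) = - \frac{17 W}{4}$)
$n{\left(c,Q \right)} = 96 Q - 3 c \left(7 + Q\right)$ ($n{\left(c,Q \right)} = - 3 \left(\left(7 + Q\right) c - 32 Q\right) = - 3 \left(c \left(7 + Q\right) - 32 Q\right) = - 3 \left(- 32 Q + c \left(7 + Q\right)\right) = 96 Q - 3 c \left(7 + Q\right)$)
$- \frac{7118}{n{\left(t{\left(0 \right)},p \right)}} = - \frac{7118}{96 \cdot 33 - 3 \left(\left(- \frac{17}{4}\right) 0\right) \left(7 + 33\right)} = - \frac{7118}{3168 - 0 \cdot 40} = - \frac{7118}{3168 + 0} = - \frac{7118}{3168} = \left(-7118\right) \frac{1}{3168} = - \frac{3559}{1584}$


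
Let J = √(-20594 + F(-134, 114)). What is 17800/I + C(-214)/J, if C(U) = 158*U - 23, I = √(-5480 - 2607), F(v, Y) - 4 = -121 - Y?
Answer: I*(-2118200*√8087 + 54724729*√17)/962353 ≈ 36.526*I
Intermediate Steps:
F(v, Y) = -117 - Y (F(v, Y) = 4 + (-121 - Y) = -117 - Y)
I = I*√8087 (I = √(-8087) = I*√8087 ≈ 89.928*I)
J = 35*I*√17 (J = √(-20594 + (-117 - 1*114)) = √(-20594 + (-117 - 114)) = √(-20594 - 231) = √(-20825) = 35*I*√17 ≈ 144.31*I)
C(U) = -23 + 158*U
17800/I + C(-214)/J = 17800/((I*√8087)) + (-23 + 158*(-214))/((35*I*√17)) = 17800*(-I*√8087/8087) + (-23 - 33812)*(-I*√17/595) = -17800*I*√8087/8087 - (-6767)*I*√17/119 = -17800*I*√8087/8087 + 6767*I*√17/119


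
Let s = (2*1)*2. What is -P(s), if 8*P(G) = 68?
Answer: -17/2 ≈ -8.5000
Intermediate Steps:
s = 4 (s = 2*2 = 4)
P(G) = 17/2 (P(G) = (⅛)*68 = 17/2)
-P(s) = -1*17/2 = -17/2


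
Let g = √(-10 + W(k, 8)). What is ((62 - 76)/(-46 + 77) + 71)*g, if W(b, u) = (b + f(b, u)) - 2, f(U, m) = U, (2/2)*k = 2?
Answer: 4374*I*√2/31 ≈ 199.54*I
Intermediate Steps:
k = 2
W(b, u) = -2 + 2*b (W(b, u) = (b + b) - 2 = 2*b - 2 = -2 + 2*b)
g = 2*I*√2 (g = √(-10 + (-2 + 2*2)) = √(-10 + (-2 + 4)) = √(-10 + 2) = √(-8) = 2*I*√2 ≈ 2.8284*I)
((62 - 76)/(-46 + 77) + 71)*g = ((62 - 76)/(-46 + 77) + 71)*(2*I*√2) = (-14/31 + 71)*(2*I*√2) = 2187*(2*I*√2)/31 = 4374*I*√2/31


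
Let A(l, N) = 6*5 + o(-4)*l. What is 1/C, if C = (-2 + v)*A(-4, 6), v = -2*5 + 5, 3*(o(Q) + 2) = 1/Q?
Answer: -3/805 ≈ -0.0037267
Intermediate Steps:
o(Q) = -2 + 1/(3*Q) (o(Q) = -2 + (1/Q)/3 = -2 + 1/(3*Q))
v = -5 (v = -10 + 5 = -5)
A(l, N) = 30 - 25*l/12 (A(l, N) = 6*5 + (-2 + (⅓)/(-4))*l = 30 + (-2 + (⅓)*(-¼))*l = 30 + (-2 - 1/12)*l = 30 - 25*l/12)
C = -805/3 (C = (-2 - 5)*(30 - 25/12*(-4)) = -7*(30 + 25/3) = -7*115/3 = -805/3 ≈ -268.33)
1/C = 1/(-805/3) = -3/805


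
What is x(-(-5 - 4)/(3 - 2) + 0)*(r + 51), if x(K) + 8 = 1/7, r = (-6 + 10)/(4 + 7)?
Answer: -2825/7 ≈ -403.57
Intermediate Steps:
r = 4/11 ≈ 0.36364
x(K) = -55/7 (x(K) = -8 + 1/7 = -8 + ⅐ = -55/7)
x(-(-5 - 4)/(3 - 2) + 0)*(r + 51) = -55*(4/11 + 51)/7 = -55/7*565/11 = -2825/7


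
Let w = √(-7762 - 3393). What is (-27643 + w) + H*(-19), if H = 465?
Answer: -36478 + I*√11155 ≈ -36478.0 + 105.62*I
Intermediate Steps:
w = I*√11155 (w = √(-11155) = I*√11155 ≈ 105.62*I)
(-27643 + w) + H*(-19) = (-27643 + I*√11155) + 465*(-19) = (-27643 + I*√11155) - 8835 = -36478 + I*√11155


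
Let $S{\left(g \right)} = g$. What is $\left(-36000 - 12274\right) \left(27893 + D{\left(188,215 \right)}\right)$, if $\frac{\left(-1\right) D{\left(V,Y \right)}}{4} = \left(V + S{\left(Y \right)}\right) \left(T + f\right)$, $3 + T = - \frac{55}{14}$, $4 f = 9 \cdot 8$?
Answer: $- \frac{3394675954}{7} \approx -4.8495 \cdot 10^{8}$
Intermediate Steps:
$f = 18$ ($f = \frac{9 \cdot 8}{4} = \frac{1}{4} \cdot 72 = 18$)
$T = - \frac{97}{14}$ ($T = -3 - \frac{55}{14} = - \frac{97}{14} \approx -6.9286$)
$D{\left(V,Y \right)} = - \frac{310 V}{7} - \frac{310 Y}{7}$ ($D{\left(V,Y \right)} = - 4 \left(V + Y\right) \left(- \frac{97}{14} + 18\right) = - 4 \left(V + Y\right) \frac{155}{14} = - 4 \left(\frac{155 V}{14} + \frac{155 Y}{14}\right) = - \frac{310 V}{7} - \frac{310 Y}{7}$)
$\left(-36000 - 12274\right) \left(27893 + D{\left(188,215 \right)}\right) = \left(-36000 - 12274\right) \left(27893 - \frac{124930}{7}\right) = - 48274 \left(27893 - \frac{124930}{7}\right) = \left(-48274\right) \frac{70321}{7} = - \frac{3394675954}{7}$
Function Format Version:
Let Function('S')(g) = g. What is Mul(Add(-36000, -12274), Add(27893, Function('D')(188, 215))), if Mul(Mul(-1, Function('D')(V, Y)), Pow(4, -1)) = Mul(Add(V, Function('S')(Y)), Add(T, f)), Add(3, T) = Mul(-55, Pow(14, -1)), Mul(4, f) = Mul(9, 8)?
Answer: Rational(-3394675954, 7) ≈ -4.8495e+8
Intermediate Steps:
f = 18 (f = Mul(Rational(1, 4), Mul(9, 8)) = Mul(Rational(1, 4), 72) = 18)
T = Rational(-97, 14) (T = Add(-3, Mul(-55, Pow(14, -1))) = Add(-3, Mul(-55, Rational(1, 14))) = Add(-3, Rational(-55, 14)) = Rational(-97, 14) ≈ -6.9286)
Function('D')(V, Y) = Add(Mul(Rational(-310, 7), V), Mul(Rational(-310, 7), Y)) (Function('D')(V, Y) = Mul(-4, Mul(Add(V, Y), Add(Rational(-97, 14), 18))) = Mul(-4, Mul(Add(V, Y), Rational(155, 14))) = Mul(-4, Add(Mul(Rational(155, 14), V), Mul(Rational(155, 14), Y))) = Add(Mul(Rational(-310, 7), V), Mul(Rational(-310, 7), Y)))
Mul(Add(-36000, -12274), Add(27893, Function('D')(188, 215))) = Mul(Add(-36000, -12274), Add(27893, Add(Mul(Rational(-310, 7), 188), Mul(Rational(-310, 7), 215)))) = Mul(-48274, Add(27893, Add(Rational(-58280, 7), Rational(-66650, 7)))) = Mul(-48274, Add(27893, Rational(-124930, 7))) = Mul(-48274, Rational(70321, 7)) = Rational(-3394675954, 7)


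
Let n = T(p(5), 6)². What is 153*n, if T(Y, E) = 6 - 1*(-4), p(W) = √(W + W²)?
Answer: 15300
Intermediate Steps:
T(Y, E) = 10 (T(Y, E) = 6 + 4 = 10)
n = 100 (n = 10² = 100)
153*n = 153*100 = 15300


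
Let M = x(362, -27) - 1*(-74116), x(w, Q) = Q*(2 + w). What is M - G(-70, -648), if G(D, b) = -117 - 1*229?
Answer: 64634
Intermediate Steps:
G(D, b) = -346 (G(D, b) = -117 - 229 = -346)
M = 64288 (M = -27*(2 + 362) - 1*(-74116) = -27*364 + 74116 = -9828 + 74116 = 64288)
M - G(-70, -648) = 64288 - 1*(-346) = 64288 + 346 = 64634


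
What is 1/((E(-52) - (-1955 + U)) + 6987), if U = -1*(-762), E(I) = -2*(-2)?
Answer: 1/8184 ≈ 0.00012219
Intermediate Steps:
E(I) = 4
U = 762
1/((E(-52) - (-1955 + U)) + 6987) = 1/((4 - (-1955 + 762)) + 6987) = 1/((4 - 1*(-1193)) + 6987) = 1/((4 + 1193) + 6987) = 1/(1197 + 6987) = 1/8184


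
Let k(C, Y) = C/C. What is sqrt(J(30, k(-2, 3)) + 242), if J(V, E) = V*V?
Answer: sqrt(1142) ≈ 33.793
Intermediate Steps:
k(C, Y) = 1
J(V, E) = V**2
sqrt(J(30, k(-2, 3)) + 242) = sqrt(30**2 + 242) = sqrt(900 + 242) = sqrt(1142)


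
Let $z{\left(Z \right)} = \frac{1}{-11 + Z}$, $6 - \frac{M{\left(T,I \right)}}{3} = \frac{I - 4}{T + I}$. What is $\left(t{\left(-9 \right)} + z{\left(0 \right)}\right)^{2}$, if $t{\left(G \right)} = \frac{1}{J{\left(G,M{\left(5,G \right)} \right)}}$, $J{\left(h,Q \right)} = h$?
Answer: $\frac{400}{9801} \approx 0.040812$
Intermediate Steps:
$M{\left(T,I \right)} = 18 - \frac{3 \left(-4 + I\right)}{I + T}$ ($M{\left(T,I \right)} = 18 - 3 \frac{I - 4}{T + I} = 18 - 3 \frac{-4 + I}{I + T} = 18 - \frac{3 \left(-4 + I\right)}{I + T}$)
$t{\left(G \right)} = \frac{1}{G}$
$\left(t{\left(-9 \right)} + z{\left(0 \right)}\right)^{2} = \left(\frac{1}{-9} + \frac{1}{-11 + 0}\right)^{2} = \left(- \frac{1}{9} + \frac{1}{-11}\right)^{2} = \left(- \frac{1}{9} - \frac{1}{11}\right)^{2} = \left(- \frac{20}{99}\right)^{2} = \frac{400}{9801}$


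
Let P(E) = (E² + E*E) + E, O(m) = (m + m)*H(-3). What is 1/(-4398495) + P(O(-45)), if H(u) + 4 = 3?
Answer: 71651483549/4398495 ≈ 16290.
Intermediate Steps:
H(u) = -1 (H(u) = -4 + 3 = -1)
O(m) = -2*m (O(m) = (m + m)*(-1) = (2*m)*(-1) = -2*m)
P(E) = E + 2*E² (P(E) = (E² + E²) + E = 2*E² + E = E + 2*E²)
1/(-4398495) + P(O(-45)) = 1/(-4398495) + (-2*(-45))*(1 + 2*(-2*(-45))) = -1/4398495 + 90*(1 + 2*90) = -1/4398495 + 90*(1 + 180) = -1/4398495 + 90*181 = -1/4398495 + 16290 = 71651483549/4398495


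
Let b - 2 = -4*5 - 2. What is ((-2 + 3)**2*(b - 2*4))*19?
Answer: -532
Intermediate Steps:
b = -20 (b = 2 + (-4*5 - 2) = 2 + (-20 - 2) = 2 - 22 = -20)
((-2 + 3)**2*(b - 2*4))*19 = ((-2 + 3)**2*(-20 - 2*4))*19 = (1**2*(-20 - 8))*19 = (1*(-28))*19 = -28*19 = -532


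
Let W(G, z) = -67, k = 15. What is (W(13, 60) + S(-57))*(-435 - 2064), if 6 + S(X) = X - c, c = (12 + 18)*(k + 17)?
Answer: 2723910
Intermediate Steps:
c = 960 (c = (12 + 18)*(15 + 17) = 30*32 = 960)
S(X) = -966 + X (S(X) = -6 + (X - 1*960) = -6 + (X - 960) = -6 + (-960 + X) = -966 + X)
(W(13, 60) + S(-57))*(-435 - 2064) = (-67 + (-966 - 57))*(-435 - 2064) = (-67 - 1023)*(-2499) = -1090*(-2499) = 2723910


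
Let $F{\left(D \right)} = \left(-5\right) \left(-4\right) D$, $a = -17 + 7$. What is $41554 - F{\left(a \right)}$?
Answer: $41754$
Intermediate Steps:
$a = -10$
$F{\left(D \right)} = 20 D$
$41554 - F{\left(a \right)} = 41554 - 20 \left(-10\right) = 41554 - -200 = 41554 + 200 = 41754$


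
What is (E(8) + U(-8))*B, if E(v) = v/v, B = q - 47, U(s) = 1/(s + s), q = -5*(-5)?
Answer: -165/8 ≈ -20.625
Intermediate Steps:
q = 25
U(s) = 1/(2*s)
B = -22 (B = 25 - 47 = -22)
E(v) = 1
(E(8) + U(-8))*B = (1 + (½)/(-8))*(-22) = (1 + (½)*(-⅛))*(-22) = (1 - 1/16)*(-22) = (15/16)*(-22) = -165/8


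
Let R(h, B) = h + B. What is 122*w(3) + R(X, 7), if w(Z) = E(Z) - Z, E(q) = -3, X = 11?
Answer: -714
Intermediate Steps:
R(h, B) = B + h
w(Z) = -3 - Z
122*w(3) + R(X, 7) = 122*(-3 - 1*3) + (7 + 11) = 122*(-3 - 3) + 18 = 122*(-6) + 18 = -732 + 18 = -714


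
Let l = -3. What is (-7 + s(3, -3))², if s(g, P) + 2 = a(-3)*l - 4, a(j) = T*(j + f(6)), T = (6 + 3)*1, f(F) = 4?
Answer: 1600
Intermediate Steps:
T = 9 (T = 9*1 = 9)
a(j) = 36 + 9*j (a(j) = 9*(j + 4) = 9*(4 + j) = 36 + 9*j)
s(g, P) = -33 (s(g, P) = -2 + ((36 + 9*(-3))*(-3) - 4) = -2 + ((36 - 27)*(-3) - 4) = -2 + (9*(-3) - 4) = -2 + (-27 - 4) = -2 - 31 = -33)
(-7 + s(3, -3))² = (-7 - 33)² = (-40)² = 1600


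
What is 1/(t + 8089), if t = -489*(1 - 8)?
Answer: 1/11512 ≈ 8.6866e-5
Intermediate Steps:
t = 3423 (t = -489*(-7) = 3423)
1/(t + 8089) = 1/(3423 + 8089) = 1/11512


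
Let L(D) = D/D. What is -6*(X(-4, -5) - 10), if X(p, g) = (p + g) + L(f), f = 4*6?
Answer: 108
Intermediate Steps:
f = 24
L(D) = 1
X(p, g) = 1 + g + p (X(p, g) = (p + g) + 1 = (g + p) + 1 = 1 + g + p)
-6*(X(-4, -5) - 10) = -6*((1 - 5 - 4) - 10) = -6*(-8 - 10) = -6*(-18) = 108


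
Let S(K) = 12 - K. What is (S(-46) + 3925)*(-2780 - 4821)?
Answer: -30274783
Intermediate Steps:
(S(-46) + 3925)*(-2780 - 4821) = ((12 - 1*(-46)) + 3925)*(-2780 - 4821) = ((12 + 46) + 3925)*(-7601) = (58 + 3925)*(-7601) = 3983*(-7601) = -30274783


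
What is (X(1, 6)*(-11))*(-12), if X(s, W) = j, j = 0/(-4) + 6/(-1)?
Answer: -792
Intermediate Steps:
j = -6 (j = 0*(-¼) + 6*(-1) = 0 - 6 = -6)
X(s, W) = -6
(X(1, 6)*(-11))*(-12) = -6*(-11)*(-12) = 66*(-12) = -792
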